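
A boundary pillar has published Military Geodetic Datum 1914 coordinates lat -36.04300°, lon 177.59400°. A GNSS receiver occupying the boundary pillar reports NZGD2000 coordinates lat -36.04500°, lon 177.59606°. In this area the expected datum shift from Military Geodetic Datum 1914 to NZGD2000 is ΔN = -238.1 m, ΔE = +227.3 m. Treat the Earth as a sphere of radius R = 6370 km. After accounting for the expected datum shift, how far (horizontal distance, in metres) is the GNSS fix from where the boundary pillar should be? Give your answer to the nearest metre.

45 m

Observed coordinate differences: Δφ = -0.00200°, Δλ = +0.00206°.
Converting to metres (1° lat = 111177 m, cos φ = 0.808576): observed ΔN = -222.4 m, observed ΔE = 185.2 m.
Subtracting the expected shift leaves a residual of -222.4 − (-238.1) = 15.7 m north and 185.2 − (227.3) = -42.1 m east.
Residual distance = √(15.7² + (-42.1)²) = 45.0 m.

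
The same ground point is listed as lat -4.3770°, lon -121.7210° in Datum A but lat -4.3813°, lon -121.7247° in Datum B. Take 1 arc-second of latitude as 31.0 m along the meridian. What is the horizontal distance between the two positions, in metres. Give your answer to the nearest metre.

Δφ = -4.3813° − -4.3770° = -0.0043°; Δλ = -121.7247° − -121.7210° = -0.0037°.
1° of latitude = 3600 × 31.00 = 111600 m.
ΔN = Δφ × 111600 = -479.9 m; ΔE = Δλ × 111600 × cos(-4.3770°) = -0.0037 × 111600 × 0.997083 = -411.7 m.
Distance = √(ΔE² + ΔN²) = √((-411.7)² + (-479.9)²) = 632.3 m.

632 m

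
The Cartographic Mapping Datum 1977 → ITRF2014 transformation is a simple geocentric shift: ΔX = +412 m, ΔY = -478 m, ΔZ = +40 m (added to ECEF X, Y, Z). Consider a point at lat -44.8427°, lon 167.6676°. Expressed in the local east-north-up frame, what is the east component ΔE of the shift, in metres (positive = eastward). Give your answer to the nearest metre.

ΔE = 379 m

At φ = -44.8427°, λ = 167.6676°: sin φ = -0.705163, cos φ = 0.709045, sin λ = 0.213583, cos λ = -0.976925.
ΔE = −sin λ·ΔX + cos λ·ΔY = −(0.213583)·(412) + (-0.976925)·(-478) = 378.97 m.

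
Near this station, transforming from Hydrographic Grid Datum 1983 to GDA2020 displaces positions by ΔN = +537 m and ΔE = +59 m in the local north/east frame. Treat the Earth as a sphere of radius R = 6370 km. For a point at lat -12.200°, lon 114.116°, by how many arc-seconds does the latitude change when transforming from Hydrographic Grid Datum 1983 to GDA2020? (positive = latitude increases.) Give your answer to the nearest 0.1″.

On a sphere of radius R, 1 rad of latitude = R, so Δφ = ΔN / R = 537.0 / 6370000 = 8.4301e-05 rad = 17.388″.

Δφ = 17.4″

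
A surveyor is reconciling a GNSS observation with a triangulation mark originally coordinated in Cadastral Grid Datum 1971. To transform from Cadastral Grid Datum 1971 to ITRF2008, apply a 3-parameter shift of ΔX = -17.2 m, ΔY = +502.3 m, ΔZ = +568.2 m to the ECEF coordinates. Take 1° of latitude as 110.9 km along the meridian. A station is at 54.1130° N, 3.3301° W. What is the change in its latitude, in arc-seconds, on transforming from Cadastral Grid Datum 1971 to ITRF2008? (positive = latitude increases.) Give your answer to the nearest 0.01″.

Δφ = 12.03″

sin φ = 0.810175, cos φ = 0.586189, sin λ = -0.058088, cos λ = 0.998311.
North component: ΔN = −sin φ cos λ·ΔX − sin φ sin λ·ΔY + cos φ·ΔZ = −(0.810175)(0.998311)(-17.2) − (0.810175)(-0.058088)(502.3) + (0.586189)(568.2) = 370.62 m.
1° of latitude spans 110900 m, so Δφ = 370.62 / 110900 × 3600 = 12.031″.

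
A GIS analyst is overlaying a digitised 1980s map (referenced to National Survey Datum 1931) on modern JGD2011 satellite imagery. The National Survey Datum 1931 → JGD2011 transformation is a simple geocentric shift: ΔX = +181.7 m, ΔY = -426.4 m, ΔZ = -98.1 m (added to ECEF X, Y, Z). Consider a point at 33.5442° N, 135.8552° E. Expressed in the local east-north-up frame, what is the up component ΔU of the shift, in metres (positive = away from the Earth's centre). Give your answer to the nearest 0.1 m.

At φ = 33.5442°, λ = 135.8552°: sin φ = 0.552580, cos φ = 0.833460, sin λ = 0.696474, cos λ = -0.717582.
ΔU = cos φ cos λ·ΔX + cos φ sin λ·ΔY + sin φ·ΔZ = (0.833460)(-0.717582)(181.7) + (0.833460)(0.696474)(-426.4) + (0.552580)(-98.1) = -410.40 m.

ΔU = -410.4 m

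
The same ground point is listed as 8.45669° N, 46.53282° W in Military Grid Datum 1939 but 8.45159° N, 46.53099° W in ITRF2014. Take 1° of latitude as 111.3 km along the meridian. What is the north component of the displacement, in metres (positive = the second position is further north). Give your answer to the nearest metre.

ΔN = -568 m

Δφ = 8.45159° − 8.45669° = -0.00510°; Δλ = -46.53099° − -46.53282° = +0.00183°.
ΔN = Δφ × 111300 = -567.6 m; ΔE = Δλ × 111300 × cos(8.45669°) = +0.00183 × 111300 × 0.989127 = 201.5 m.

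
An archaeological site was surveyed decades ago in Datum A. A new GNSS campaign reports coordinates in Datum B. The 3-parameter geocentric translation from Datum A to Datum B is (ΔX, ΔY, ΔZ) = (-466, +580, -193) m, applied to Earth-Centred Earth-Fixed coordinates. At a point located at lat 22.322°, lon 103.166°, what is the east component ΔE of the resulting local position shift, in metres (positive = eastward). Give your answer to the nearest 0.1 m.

The local east axis at (φ, λ) is (−sin λ, cos λ, 0), so ΔE = −sin(103.166°)·(-466) + cos(103.166°)·580 = 321.64 m.

ΔE = 321.6 m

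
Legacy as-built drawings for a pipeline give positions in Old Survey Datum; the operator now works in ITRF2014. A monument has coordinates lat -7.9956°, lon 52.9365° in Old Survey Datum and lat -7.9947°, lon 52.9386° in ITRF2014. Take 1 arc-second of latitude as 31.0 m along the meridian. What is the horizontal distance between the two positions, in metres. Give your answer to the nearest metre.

253 m

Δφ = -7.9947° − -7.9956° = +0.0009°; Δλ = 52.9386° − 52.9365° = +0.0021°.
1° of latitude = 3600 × 31.00 = 111600 m.
ΔN = Δφ × 111600 = 100.4 m; ΔE = Δλ × 111600 × cos(-7.9956°) = +0.0021 × 111600 × 0.990279 = 232.1 m.
Distance = √(ΔE² + ΔN²) = √(232.1² + 100.4²) = 252.9 m.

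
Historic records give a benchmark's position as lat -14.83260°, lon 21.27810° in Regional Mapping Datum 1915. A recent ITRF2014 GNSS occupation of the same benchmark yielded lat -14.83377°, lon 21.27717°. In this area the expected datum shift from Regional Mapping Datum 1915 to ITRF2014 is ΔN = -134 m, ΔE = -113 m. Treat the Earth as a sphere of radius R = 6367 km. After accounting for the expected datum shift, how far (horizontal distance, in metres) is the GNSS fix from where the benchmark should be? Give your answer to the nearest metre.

Observed coordinate differences: Δφ = -0.00117°, Δλ = -0.00093°.
Converting to metres (1° lat = 111125 m, cos φ = 0.966678): observed ΔN = -130.0 m, observed ΔE = -99.9 m.
Subtracting the expected shift leaves a residual of -130.0 − (-134) = 4.0 m north and -99.9 − (-113) = 13.1 m east.
Residual distance = √(4.0² + 13.1²) = 13.7 m.

14 m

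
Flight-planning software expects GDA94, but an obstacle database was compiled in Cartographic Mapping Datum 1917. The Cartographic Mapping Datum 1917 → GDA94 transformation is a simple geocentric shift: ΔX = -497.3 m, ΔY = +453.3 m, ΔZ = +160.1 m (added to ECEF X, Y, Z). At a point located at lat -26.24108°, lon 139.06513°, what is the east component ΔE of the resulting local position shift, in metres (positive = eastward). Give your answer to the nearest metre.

At φ = -26.24108°, λ = 139.06513°: sin φ = -0.442149, cos φ = 0.896942, sin λ = 0.655201, cos λ = -0.755455.
ΔE = −sin λ·ΔX + cos λ·ΔY = −(0.655201)·(-497.3) + (-0.755455)·(453.3) = -16.62 m.

ΔE = -17 m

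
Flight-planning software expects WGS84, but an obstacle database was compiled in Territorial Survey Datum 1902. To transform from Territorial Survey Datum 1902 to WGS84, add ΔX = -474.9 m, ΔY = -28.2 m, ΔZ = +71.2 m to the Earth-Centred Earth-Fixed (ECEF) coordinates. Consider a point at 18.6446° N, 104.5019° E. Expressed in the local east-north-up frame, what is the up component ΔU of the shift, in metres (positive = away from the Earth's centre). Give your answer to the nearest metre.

ΔU = 110 m

At φ = 18.6446°, λ = 104.5019°: sin φ = 0.319697, cos φ = 0.947520, sin λ = 0.968139, cos λ = -0.250412.
ΔU = cos φ cos λ·ΔX + cos φ sin λ·ΔY + sin φ·ΔZ = (0.947520)(-0.250412)(-474.9) + (0.947520)(0.968139)(-28.2) + (0.319697)(71.2) = 109.57 m.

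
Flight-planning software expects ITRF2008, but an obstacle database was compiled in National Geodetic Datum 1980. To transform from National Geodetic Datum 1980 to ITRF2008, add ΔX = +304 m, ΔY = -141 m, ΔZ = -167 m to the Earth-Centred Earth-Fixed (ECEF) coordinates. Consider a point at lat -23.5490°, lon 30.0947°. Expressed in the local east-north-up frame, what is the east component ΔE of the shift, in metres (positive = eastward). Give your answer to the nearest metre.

ΔE = -274 m

At φ = -23.5490°, λ = 30.0947°: sin φ = -0.399533, cos φ = 0.916719, sin λ = 0.501431, cos λ = 0.865198.
ΔE = −sin λ·ΔX + cos λ·ΔY = −(0.501431)·(304) + (0.865198)·(-141) = -274.43 m.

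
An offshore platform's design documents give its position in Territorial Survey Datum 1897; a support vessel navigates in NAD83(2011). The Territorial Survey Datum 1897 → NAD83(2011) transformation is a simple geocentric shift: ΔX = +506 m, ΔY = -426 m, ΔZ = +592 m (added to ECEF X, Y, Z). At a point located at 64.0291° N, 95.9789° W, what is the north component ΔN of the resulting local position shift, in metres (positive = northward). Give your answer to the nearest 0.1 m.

ΔN = -74.3 m

The local north axis is (−sin φ cos λ, −sin φ sin λ, cos φ), giving ΔN = 47.384 − 380.898 + 259.245 = -74.27 m.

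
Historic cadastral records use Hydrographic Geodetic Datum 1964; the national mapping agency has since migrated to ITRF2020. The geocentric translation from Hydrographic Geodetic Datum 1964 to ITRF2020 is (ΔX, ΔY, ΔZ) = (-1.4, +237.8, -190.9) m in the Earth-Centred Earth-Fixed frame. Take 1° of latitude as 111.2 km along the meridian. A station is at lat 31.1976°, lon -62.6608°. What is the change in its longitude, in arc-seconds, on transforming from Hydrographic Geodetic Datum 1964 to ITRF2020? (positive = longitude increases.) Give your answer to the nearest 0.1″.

Δλ = 4.1″

sin φ = 0.517991, cos φ = 0.855386, sin λ = -0.888303, cos λ = 0.459257.
East component: ΔE = −sin λ·ΔX + cos λ·ΔY = −(-0.888303)(-1.4) + (0.459257)(237.8) = 107.97 m.
1° of latitude spans 111200 m; at latitude φ, 1° of longitude spans that × cos φ = 95118.9 m, so Δλ = 107.97 / 95118.9 × 3600 = 4.086″.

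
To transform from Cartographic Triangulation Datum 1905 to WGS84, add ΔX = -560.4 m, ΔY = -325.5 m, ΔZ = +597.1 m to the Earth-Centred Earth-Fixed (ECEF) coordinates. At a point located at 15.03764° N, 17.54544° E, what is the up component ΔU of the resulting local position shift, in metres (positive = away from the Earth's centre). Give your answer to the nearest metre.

The local up (radial) axis is (cos φ cos λ, cos φ sin λ, sin φ), giving ΔU = -516.031 − 94.766 + 154.920 = -455.88 m.

ΔU = -456 m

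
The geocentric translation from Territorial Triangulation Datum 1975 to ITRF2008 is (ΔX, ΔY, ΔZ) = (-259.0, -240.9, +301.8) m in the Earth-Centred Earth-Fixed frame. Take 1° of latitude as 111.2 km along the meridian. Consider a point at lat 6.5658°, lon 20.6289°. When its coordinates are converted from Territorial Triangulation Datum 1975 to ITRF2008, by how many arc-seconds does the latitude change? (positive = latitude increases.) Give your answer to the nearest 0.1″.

sin φ = 0.114344, cos φ = 0.993441, sin λ = 0.352314, cos λ = 0.935882.
North component: ΔN = −sin φ cos λ·ΔX − sin φ sin λ·ΔY + cos φ·ΔZ = −(0.114344)(0.935882)(-259.0) − (0.114344)(0.352314)(-240.9) + (0.993441)(301.8) = 337.24 m.
1° of latitude spans 111200 m, so Δφ = 337.24 / 111200 × 3600 = 10.918″.

Δφ = 10.9″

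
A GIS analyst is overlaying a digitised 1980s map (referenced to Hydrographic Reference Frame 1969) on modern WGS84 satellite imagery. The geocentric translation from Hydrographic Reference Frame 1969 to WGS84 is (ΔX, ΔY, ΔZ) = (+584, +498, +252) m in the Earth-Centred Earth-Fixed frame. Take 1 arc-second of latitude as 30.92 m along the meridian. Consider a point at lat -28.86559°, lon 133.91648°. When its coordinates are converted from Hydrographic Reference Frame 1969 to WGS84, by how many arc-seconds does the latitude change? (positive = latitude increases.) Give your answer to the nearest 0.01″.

Δφ = 6.41″

sin φ = -0.482757, cos φ = 0.875755, sin λ = 0.720352, cos λ = -0.693609.
North component: ΔN = −sin φ cos λ·ΔX − sin φ sin λ·ΔY + cos φ·ΔZ = −(-0.482757)(-0.693609)(584) − (-0.482757)(0.720352)(498) + (0.875755)(252) = 198.32 m.
1° of latitude spans 3600 × 30.92 = 111312 m, so Δφ = 198.32 / 111312 × 3600 = 6.414″.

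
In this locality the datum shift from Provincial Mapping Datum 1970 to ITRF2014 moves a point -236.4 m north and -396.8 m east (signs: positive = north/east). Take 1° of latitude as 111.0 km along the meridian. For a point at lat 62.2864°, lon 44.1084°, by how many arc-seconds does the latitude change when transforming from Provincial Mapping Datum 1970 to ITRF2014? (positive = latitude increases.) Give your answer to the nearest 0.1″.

Δφ = -7.7″

1° of latitude = 111.0 km, so Δφ = -236.4 / 111000 = -0.0021297° = -7.667″.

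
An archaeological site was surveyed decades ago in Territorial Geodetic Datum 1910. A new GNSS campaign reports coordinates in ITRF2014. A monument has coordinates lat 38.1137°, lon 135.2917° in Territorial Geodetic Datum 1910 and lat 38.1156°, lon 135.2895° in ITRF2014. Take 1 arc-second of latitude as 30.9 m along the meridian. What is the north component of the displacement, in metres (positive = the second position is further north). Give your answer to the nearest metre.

Δφ = 38.1156° − 38.1137° = +0.0019°; Δλ = 135.2895° − 135.2917° = -0.0022°.
1° of latitude = 3600 × 30.90 = 111240 m.
ΔN = Δφ × 111240 = 211.4 m; ΔE = Δλ × 111240 × cos(38.1137°) = -0.0022 × 111240 × 0.786787 = -192.5 m.

ΔN = 211 m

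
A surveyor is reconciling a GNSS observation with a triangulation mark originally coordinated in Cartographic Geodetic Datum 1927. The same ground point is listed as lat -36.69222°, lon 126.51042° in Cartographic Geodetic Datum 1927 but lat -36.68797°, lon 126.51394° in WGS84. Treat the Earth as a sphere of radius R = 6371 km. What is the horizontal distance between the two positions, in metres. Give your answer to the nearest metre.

Δφ = -36.68797° − -36.69222° = +0.00425°; Δλ = 126.51394° − 126.51042° = +0.00352°.
1° along a meridian = πR/180 = 111195 m.
ΔN = Δφ × 111195 = 472.6 m; ΔE = Δλ × 111195 × cos(-36.69222°) = +0.00352 × 111195 × 0.801857 = 313.9 m.
Distance = √(ΔE² + ΔN²) = √(313.9² + 472.6²) = 567.3 m.

567 m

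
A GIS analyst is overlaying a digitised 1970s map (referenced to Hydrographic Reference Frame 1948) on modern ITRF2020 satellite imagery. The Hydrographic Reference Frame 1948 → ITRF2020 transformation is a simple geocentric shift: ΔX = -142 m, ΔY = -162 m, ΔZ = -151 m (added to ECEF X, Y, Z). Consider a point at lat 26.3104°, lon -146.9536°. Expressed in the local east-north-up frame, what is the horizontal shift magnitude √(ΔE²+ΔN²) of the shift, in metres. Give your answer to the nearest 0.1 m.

234.6 m

At φ = 26.3104°, λ = -146.9536°: sin φ = 0.443234, cos φ = 0.896406, sin λ = -0.545318, cos λ = -0.838229.
ΔE = −sin λ·ΔX + cos λ·ΔY = −(-0.545318)·(-142) + (-0.838229)·(-162) = 58.36 m.
ΔN = −sin φ cos λ·ΔX − sin φ sin λ·ΔY + cos φ·ΔZ = −(0.443234)(-0.838229)(-142) − (0.443234)(-0.545318)(-162) + (0.896406)(-151) = -227.27 m.
Horizontal magnitude = √(ΔE² + ΔN²) = √(58.36² + (-227.27)²) = 234.64 m.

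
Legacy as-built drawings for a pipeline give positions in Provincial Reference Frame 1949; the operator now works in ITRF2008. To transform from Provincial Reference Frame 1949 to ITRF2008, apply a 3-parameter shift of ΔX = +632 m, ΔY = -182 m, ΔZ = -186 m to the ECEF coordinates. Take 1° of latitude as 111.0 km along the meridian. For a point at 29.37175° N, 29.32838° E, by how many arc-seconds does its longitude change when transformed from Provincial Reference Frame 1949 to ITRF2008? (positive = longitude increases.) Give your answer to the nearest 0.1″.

Δλ = -17.4″

sin φ = 0.490474, cos φ = 0.871456, sin λ = 0.489814, cos λ = 0.871827.
East component: ΔE = −sin λ·ΔX + cos λ·ΔY = −(0.489814)(632) + (0.871827)(-182) = -468.24 m.
1° of latitude spans 111000 m; at latitude φ, 1° of longitude spans that × cos φ = 96731.6 m, so Δλ = -468.24 / 96731.6 × 3600 = -17.426″.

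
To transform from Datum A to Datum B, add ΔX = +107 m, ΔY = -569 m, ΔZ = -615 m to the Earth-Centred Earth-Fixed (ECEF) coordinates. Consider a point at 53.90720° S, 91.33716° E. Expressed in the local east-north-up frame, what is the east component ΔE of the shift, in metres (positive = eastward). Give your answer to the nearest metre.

ΔE = -94 m

The local east axis at (φ, λ) is (−sin λ, cos λ, 0), so ΔE = −sin(91.33716°)·107 + cos(91.33716°)·(-569) = -93.69 m.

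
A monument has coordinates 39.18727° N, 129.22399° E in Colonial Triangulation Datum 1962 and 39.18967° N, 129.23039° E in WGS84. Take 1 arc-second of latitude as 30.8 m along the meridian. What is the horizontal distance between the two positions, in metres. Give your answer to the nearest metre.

Δφ = 39.18967° − 39.18727° = +0.00240°; Δλ = 129.23039° − 129.22399° = +0.00640°.
1° of latitude = 3600 × 30.80 = 110880 m.
ΔN = Δφ × 110880 = 266.1 m; ΔE = Δλ × 110880 × cos(39.18727°) = +0.00640 × 110880 × 0.775085 = 550.0 m.
Distance = √(ΔE² + ΔN²) = √(550.0² + 266.1²) = 611.0 m.

611 m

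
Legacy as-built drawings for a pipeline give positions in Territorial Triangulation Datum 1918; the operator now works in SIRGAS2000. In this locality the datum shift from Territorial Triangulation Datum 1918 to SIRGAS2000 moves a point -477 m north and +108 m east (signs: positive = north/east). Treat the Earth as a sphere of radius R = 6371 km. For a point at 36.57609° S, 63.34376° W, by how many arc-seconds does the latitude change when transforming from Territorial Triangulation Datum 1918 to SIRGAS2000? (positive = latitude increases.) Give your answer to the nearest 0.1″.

On a sphere of radius R, 1 rad of latitude = R, so Δφ = ΔN / R = -477.0 / 6371000 = -7.4871e-05 rad = -15.443″.

Δφ = -15.4″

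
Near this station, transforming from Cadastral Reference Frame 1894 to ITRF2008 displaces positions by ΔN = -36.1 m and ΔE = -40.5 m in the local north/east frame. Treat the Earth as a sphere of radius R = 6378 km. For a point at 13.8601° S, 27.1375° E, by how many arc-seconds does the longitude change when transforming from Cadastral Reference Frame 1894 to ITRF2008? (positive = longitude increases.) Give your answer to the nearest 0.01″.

At latitude -13.8601°, cos φ = 0.970884.
One radian of longitude at latitude φ spans R cos φ, so Δλ = ΔE / (R cos φ) = -40.5 / (6378000 × 0.970884) = -6.5404e-06 rad = -1.349″.

Δλ = -1.35″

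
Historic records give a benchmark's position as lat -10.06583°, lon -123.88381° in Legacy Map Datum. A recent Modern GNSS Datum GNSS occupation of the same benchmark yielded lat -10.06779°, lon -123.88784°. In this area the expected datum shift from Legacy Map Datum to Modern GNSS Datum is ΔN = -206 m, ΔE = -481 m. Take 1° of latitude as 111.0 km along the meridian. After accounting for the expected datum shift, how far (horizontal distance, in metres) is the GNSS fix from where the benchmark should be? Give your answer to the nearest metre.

Observed coordinate differences: Δφ = -0.00196°, Δλ = -0.00403°.
Converting to metres (1° lat = 111000 m, cos φ = 0.984608): observed ΔN = -217.6 m, observed ΔE = -440.4 m.
Subtracting the expected shift leaves a residual of -217.6 − (-206) = -11.6 m north and -440.4 − (-481) = 40.6 m east.
Residual distance = √((-11.6)² + 40.6²) = 42.2 m.

42 m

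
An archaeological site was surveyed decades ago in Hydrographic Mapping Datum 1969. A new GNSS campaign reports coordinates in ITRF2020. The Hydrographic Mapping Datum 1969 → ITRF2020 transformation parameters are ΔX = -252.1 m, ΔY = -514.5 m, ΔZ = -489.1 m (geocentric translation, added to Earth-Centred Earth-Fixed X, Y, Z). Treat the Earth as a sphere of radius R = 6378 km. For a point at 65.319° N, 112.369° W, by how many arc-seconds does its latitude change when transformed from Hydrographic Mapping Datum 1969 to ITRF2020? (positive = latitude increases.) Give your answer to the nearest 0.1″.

sin φ = 0.908647, cos φ = 0.417566, sin λ = -0.924752, cos λ = -0.380570.
North component: ΔN = −sin φ cos λ·ΔX − sin φ sin λ·ΔY + cos φ·ΔZ = −(0.908647)(-0.380570)(-252.1) − (0.908647)(-0.924752)(-514.5) + (0.417566)(-489.1) = -723.73 m.
1° of latitude spans πR/180 = 111317 m, so Δφ = -723.73 / 111317 × 3600 = -23.405″.

Δφ = -23.4″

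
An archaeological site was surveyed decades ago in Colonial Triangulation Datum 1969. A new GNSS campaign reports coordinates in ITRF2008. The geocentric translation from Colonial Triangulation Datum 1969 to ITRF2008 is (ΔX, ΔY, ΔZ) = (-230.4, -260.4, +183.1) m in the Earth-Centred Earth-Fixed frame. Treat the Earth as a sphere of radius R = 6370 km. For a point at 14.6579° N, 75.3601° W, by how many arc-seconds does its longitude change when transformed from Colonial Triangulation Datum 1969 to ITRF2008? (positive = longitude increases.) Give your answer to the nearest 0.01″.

sin φ = 0.253047, cos φ = 0.967454, sin λ = -0.967533, cos λ = 0.252743.
East component: ΔE = −sin λ·ΔX + cos λ·ΔY = −(-0.967533)(-230.4) + (0.252743)(-260.4) = -288.73 m.
1° of latitude spans πR/180 = 111177 m; at latitude φ, 1° of longitude spans that × cos φ = 107559.1 m, so Δλ = -288.73 / 107559.1 × 3600 = -9.664″.

Δλ = -9.66″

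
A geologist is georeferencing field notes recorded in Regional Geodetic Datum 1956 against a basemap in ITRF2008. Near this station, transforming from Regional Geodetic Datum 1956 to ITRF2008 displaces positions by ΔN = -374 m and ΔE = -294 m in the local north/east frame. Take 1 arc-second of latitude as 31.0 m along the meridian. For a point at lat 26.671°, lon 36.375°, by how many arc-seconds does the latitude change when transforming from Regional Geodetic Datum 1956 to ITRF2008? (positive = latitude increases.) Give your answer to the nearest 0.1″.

Δφ = -12.1″

1″ of latitude = 31.00 m, so Δφ = -374.0 / 31.00 = -12.065″.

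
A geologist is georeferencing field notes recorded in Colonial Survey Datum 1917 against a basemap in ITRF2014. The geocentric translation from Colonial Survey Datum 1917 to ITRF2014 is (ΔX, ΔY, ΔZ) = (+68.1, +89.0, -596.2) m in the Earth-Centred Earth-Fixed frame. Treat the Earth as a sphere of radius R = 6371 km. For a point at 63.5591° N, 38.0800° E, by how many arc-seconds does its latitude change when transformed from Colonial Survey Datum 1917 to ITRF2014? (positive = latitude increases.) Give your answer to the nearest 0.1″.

Δφ = -11.7″

sin φ = 0.895394, cos φ = 0.445274, sin λ = 0.616761, cos λ = 0.787150.
North component: ΔN = −sin φ cos λ·ΔX − sin φ sin λ·ΔY + cos φ·ΔZ = −(0.895394)(0.787150)(68.1) − (0.895394)(0.616761)(89.0) + (0.445274)(-596.2) = -362.62 m.
1° of latitude spans πR/180 = 111195 m, so Δφ = -362.62 / 111195 × 3600 = -11.740″.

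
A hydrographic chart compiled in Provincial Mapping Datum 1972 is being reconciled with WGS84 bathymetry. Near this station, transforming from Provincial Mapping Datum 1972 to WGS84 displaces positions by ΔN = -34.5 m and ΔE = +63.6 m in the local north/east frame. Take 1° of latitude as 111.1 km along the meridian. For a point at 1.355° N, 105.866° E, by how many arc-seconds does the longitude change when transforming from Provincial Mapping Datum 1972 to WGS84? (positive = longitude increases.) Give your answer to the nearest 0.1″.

At latitude 1.355°, cos φ = 0.999720.
1° of longitude at this latitude = 111.1 × cos φ = 111.07 km, so Δλ = 63.6 / 111068.9 = 0.0005726° = 2.061″.

Δλ = 2.1″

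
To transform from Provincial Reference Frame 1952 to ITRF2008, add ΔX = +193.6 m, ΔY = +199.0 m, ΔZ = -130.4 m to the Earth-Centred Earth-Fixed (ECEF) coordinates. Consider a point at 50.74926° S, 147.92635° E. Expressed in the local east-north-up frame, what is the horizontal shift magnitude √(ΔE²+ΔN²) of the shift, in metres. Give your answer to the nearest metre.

At φ = -50.74926°, λ = 147.92635°: sin φ = -0.774384, cos φ = 0.632715, sin λ = 0.531009, cos λ = -0.847366.
ΔE = −sin λ·ΔX + cos λ·ΔY = −(0.531009)·(193.6) + (-0.847366)·(199.0) = -271.43 m.
ΔN = −sin φ cos λ·ΔX − sin φ sin λ·ΔY + cos φ·ΔZ = −(-0.774384)(-0.847366)(193.6) − (-0.774384)(0.531009)(199.0) + (0.632715)(-130.4) = -127.71 m.
Horizontal magnitude = √(ΔE² + ΔN²) = √((-271.43)² + (-127.71)²) = 299.97 m.

300 m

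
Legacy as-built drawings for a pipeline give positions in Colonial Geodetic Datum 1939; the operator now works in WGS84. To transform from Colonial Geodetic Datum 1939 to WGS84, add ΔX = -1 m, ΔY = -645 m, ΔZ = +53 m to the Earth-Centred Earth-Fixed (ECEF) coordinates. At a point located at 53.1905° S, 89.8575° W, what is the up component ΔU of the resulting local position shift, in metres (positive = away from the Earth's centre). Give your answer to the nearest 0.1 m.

At φ = -53.1905°, λ = -89.8575°: sin φ = -0.800632, cos φ = 0.599156, sin λ = -0.999997, cos λ = 0.002487.
ΔU = cos φ cos λ·ΔX + cos φ sin λ·ΔY + sin φ·ΔZ = (0.599156)(0.002487)(-1) + (0.599156)(-0.999997)(-645) + (-0.800632)(53) = 344.02 m.

ΔU = 344.0 m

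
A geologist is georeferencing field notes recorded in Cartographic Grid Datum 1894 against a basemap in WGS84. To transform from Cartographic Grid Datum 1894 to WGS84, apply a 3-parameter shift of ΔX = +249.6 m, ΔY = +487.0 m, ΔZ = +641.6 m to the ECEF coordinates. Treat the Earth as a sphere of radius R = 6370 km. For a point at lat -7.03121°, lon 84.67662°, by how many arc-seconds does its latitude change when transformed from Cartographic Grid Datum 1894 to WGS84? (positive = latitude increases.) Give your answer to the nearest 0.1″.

sin φ = -0.122410, cos φ = 0.992480, sin λ = 0.995687, cos λ = 0.092777.
North component: ΔN = −sin φ cos λ·ΔX − sin φ sin λ·ΔY + cos φ·ΔZ = −(-0.122410)(0.092777)(249.6) − (-0.122410)(0.995687)(487.0) + (0.992480)(641.6) = 698.97 m.
1° of latitude spans πR/180 = 111177 m, so Δφ = 698.97 / 111177 × 3600 = 22.633″.

Δφ = 22.6″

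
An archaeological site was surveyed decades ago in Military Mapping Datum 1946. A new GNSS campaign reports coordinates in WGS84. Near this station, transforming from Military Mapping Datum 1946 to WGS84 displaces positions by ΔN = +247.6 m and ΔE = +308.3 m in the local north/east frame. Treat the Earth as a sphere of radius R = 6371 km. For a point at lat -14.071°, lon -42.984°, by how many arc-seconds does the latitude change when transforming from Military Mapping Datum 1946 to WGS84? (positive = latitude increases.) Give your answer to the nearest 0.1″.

Δφ = 8.0″

On a sphere of radius R, 1 rad of latitude = R, so Δφ = ΔN / R = 247.6 / 6371000 = 3.8864e-05 rad = 8.016″.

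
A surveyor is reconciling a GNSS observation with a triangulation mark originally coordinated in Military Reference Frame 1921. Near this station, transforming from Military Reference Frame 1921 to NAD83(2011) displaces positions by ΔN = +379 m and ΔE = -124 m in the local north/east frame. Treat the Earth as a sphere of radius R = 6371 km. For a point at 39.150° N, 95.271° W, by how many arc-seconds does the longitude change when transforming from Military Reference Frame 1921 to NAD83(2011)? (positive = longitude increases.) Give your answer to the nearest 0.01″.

Δλ = -5.18″

At latitude 39.150°, cos φ = 0.775496.
One radian of longitude at latitude φ spans R cos φ, so Δλ = ΔE / (R cos φ) = -124.0 / (6371000 × 0.775496) = -2.5098e-05 rad = -5.177″.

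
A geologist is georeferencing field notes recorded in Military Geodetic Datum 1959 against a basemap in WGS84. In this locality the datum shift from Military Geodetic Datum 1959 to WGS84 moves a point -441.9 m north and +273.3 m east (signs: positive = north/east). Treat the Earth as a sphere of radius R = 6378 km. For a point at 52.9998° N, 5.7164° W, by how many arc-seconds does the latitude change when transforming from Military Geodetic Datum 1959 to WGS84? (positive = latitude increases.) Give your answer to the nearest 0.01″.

On a sphere of radius R, 1 rad of latitude = R, so Δφ = ΔN / R = -441.9 / 6378000 = -6.9285e-05 rad = -14.291″.

Δφ = -14.29″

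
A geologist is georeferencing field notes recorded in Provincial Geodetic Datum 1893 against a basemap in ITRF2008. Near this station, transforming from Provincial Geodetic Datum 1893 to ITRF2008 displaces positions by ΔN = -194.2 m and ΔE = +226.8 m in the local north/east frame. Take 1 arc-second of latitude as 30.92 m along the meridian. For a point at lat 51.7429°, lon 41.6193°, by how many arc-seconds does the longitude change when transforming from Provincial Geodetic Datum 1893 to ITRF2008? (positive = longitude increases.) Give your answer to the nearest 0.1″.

At latitude 51.7429°, cos φ = 0.619191.
1″ of longitude at this latitude = 30.92 × cos φ = 19.1454 m, so Δλ = 226.8 / 19.1454 = 11.846″.

Δλ = 11.8″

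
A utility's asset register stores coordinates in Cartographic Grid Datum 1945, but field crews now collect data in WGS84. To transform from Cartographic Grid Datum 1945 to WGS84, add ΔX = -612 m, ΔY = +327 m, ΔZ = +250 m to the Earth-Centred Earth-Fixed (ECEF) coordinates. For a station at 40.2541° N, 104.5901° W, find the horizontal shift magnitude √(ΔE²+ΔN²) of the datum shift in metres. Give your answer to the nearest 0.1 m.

736.6 m

The local east axis at (φ, λ) is (−sin λ, cos λ, 0), so ΔE = −sin(-104.5901°)·(-612) + cos(-104.5901°)·327 = -674.64 m.
The local north axis is (−sin φ cos λ, −sin φ sin λ, cos φ), giving ΔN = -99.618 + 204.487 + 190.797 = 295.67 m.
Horizontal magnitude = √(ΔE² + ΔN²) = √((-674.64)² + 295.67²) = 736.58 m.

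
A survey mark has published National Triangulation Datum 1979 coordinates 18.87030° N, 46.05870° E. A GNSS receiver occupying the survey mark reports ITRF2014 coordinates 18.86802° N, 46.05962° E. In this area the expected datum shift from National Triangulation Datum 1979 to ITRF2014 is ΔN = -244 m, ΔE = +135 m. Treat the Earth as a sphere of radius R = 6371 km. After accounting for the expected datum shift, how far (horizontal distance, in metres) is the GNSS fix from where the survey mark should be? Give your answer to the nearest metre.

Observed coordinate differences: Δφ = -0.00228°, Δλ = +0.00092°.
Converting to metres (1° lat = 111195 m, cos φ = 0.946253): observed ΔN = -253.5 m, observed ΔE = 96.8 m.
Subtracting the expected shift leaves a residual of -253.5 − (-244) = -9.5 m north and 96.8 − (135) = -38.2 m east.
Residual distance = √((-9.5)² + (-38.2)²) = 39.4 m.

39 m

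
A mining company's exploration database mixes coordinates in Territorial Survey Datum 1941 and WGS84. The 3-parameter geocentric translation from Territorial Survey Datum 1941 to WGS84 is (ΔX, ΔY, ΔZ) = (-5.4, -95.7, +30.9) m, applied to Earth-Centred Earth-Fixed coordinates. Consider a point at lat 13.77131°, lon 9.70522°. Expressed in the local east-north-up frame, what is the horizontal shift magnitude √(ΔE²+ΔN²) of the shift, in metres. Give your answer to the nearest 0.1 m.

99.8 m

At φ = 13.77131°, λ = 9.70522°: sin φ = 0.238047, cos φ = 0.971254, sin λ = 0.168579, cos λ = 0.985688.
ΔE = −sin λ·ΔX + cos λ·ΔY = −(0.168579)·(-5.4) + (0.985688)·(-95.7) = -93.42 m.
ΔN = −sin φ cos λ·ΔX − sin φ sin λ·ΔY + cos φ·ΔZ = −(0.238047)(0.985688)(-5.4) − (0.238047)(0.168579)(-95.7) + (0.971254)(30.9) = 35.12 m.
Horizontal magnitude = √(ΔE² + ΔN²) = √((-93.42)² + 35.12²) = 99.80 m.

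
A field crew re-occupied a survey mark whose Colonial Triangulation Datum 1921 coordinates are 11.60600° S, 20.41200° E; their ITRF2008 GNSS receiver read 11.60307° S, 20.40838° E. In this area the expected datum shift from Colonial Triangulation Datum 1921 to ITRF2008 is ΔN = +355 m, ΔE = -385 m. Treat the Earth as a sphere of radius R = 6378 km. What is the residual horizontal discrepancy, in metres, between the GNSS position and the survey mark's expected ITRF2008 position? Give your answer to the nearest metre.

30 m

Observed coordinate differences: Δφ = +0.00293°, Δλ = -0.00362°.
Converting to metres (1° lat = 111317 m, cos φ = 0.979554): observed ΔN = 326.2 m, observed ΔE = -394.7 m.
Subtracting the expected shift leaves a residual of 326.2 − (355) = -28.8 m north and -394.7 − (-385) = -9.7 m east.
Residual distance = √((-28.8)² + (-9.7)²) = 30.4 m.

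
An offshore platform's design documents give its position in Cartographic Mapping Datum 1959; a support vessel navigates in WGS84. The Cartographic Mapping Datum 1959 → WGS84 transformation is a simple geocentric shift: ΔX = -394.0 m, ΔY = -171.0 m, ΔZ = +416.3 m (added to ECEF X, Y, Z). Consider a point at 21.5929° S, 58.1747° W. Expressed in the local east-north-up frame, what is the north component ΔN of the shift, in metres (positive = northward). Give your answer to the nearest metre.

ΔN = 364 m

At φ = -21.5929°, λ = -58.1747°: sin φ = -0.368009, cos φ = 0.929822, sin λ = -0.849660, cos λ = 0.527331.
ΔN = −sin φ cos λ·ΔX − sin φ sin λ·ΔY + cos φ·ΔZ = −(-0.368009)(0.527331)(-394.0) − (-0.368009)(-0.849660)(-171.0) + (0.929822)(416.3) = 364.09 m.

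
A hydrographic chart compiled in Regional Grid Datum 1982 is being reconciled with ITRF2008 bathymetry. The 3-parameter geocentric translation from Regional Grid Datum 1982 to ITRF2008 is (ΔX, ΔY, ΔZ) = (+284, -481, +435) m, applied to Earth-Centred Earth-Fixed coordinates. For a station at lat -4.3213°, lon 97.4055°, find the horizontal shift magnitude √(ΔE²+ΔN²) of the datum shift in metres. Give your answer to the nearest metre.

At φ = -4.3213°, λ = 97.4055°: sin φ = -0.075349, cos φ = 0.997157, sin λ = 0.991659, cos λ = -0.128891.
ΔE = −sin λ·ΔX + cos λ·ΔY = −(0.991659)·(284) + (-0.128891)·(-481) = -219.63 m.
ΔN = −sin φ cos λ·ΔX − sin φ sin λ·ΔY + cos φ·ΔZ = −(-0.075349)(-0.128891)(284) − (-0.075349)(0.991659)(-481) + (0.997157)(435) = 395.06 m.
Horizontal magnitude = √(ΔE² + ΔN²) = √((-219.63)² + 395.06²) = 452.01 m.

452 m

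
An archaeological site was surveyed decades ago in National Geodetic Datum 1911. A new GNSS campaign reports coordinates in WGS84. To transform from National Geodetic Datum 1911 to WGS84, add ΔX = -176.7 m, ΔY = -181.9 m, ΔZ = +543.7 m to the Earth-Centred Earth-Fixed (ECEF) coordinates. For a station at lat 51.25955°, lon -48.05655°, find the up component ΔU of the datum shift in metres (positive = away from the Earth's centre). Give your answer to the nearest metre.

ΔU = 435 m

The local up (radial) axis is (cos φ cos λ, cos φ sin λ, sin φ), giving ΔU = -73.910 + 84.669 + 424.080 = 434.84 m.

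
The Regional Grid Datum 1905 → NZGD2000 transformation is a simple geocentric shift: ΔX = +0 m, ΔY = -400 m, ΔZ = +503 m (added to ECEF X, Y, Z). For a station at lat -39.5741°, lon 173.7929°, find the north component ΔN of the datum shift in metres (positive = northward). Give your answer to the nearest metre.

ΔN = 360 m

At φ = -39.5741°, λ = 173.7929°: sin φ = -0.637076, cos φ = 0.770801, sin λ = 0.108123, cos λ = -0.994138.
ΔN = −sin φ cos λ·ΔX − sin φ sin λ·ΔY + cos φ·ΔZ = −(-0.637076)(-0.994138)(0) − (-0.637076)(0.108123)(-400) + (0.770801)(503) = 360.16 m.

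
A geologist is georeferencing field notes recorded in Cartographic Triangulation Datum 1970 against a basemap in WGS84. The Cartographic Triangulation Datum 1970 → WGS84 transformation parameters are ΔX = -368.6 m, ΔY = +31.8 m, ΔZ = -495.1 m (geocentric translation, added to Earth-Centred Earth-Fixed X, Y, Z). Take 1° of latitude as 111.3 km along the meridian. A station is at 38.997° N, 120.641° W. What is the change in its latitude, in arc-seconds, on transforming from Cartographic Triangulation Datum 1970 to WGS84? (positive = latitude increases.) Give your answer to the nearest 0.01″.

Δφ = -15.71″

sin φ = 0.629280, cos φ = 0.777179, sin λ = -0.860378, cos λ = -0.509657.
North component: ΔN = −sin φ cos λ·ΔX − sin φ sin λ·ΔY + cos φ·ΔZ = −(0.629280)(-0.509657)(-368.6) − (0.629280)(-0.860378)(31.8) + (0.777179)(-495.1) = -485.78 m.
1° of latitude spans 111300 m, so Δφ = -485.78 / 111300 × 3600 = -15.713″.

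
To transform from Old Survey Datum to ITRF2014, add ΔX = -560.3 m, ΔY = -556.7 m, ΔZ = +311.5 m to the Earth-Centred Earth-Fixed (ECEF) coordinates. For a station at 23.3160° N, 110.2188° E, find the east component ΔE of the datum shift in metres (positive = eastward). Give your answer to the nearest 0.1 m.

The local east axis at (φ, λ) is (−sin λ, cos λ, 0), so ΔE = −sin(110.2188°)·(-560.3) + cos(110.2188°)·(-556.7) = 718.17 m.

ΔE = 718.2 m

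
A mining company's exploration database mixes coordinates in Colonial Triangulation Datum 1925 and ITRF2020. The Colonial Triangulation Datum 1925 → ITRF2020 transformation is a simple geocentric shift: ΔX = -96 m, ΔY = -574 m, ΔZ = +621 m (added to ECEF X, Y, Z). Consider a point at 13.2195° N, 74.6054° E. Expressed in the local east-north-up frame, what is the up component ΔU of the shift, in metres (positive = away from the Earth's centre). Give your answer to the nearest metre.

ΔU = -422 m

The local up (radial) axis is (cos φ cos λ, cos φ sin λ, sin φ), giving ΔU = -24.809 − 538.741 + 142.012 = -421.54 m.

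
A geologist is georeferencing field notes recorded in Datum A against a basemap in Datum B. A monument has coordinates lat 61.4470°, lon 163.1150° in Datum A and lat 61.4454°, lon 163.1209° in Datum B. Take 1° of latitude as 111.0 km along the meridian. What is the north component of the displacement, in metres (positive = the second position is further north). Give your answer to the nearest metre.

ΔN = -178 m

Δφ = 61.4454° − 61.4470° = -0.0016°; Δλ = 163.1209° − 163.1150° = +0.0059°.
ΔN = Δφ × 111000 = -177.6 m; ΔE = Δλ × 111000 × cos(61.4470°) = +0.0059 × 111000 × 0.477971 = 313.0 m.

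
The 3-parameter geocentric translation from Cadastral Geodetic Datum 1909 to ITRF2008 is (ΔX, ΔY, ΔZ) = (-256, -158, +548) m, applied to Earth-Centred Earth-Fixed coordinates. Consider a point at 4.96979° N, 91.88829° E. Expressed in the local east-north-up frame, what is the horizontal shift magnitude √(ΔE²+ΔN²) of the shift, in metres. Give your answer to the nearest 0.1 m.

At φ = 4.96979°, λ = 91.88829°: sin φ = 0.086630, cos φ = 0.996241, sin λ = 0.999457, cos λ = -0.032951.
ΔE = −sin λ·ΔX + cos λ·ΔY = −(0.999457)·(-256) + (-0.032951)·(-158) = 261.07 m.
ΔN = −sin φ cos λ·ΔX − sin φ sin λ·ΔY + cos φ·ΔZ = −(0.086630)(-0.032951)(-256) − (0.086630)(0.999457)(-158) + (0.996241)(548) = 558.89 m.
Horizontal magnitude = √(ΔE² + ΔN²) = √(261.07² + 558.89²) = 616.86 m.

616.9 m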